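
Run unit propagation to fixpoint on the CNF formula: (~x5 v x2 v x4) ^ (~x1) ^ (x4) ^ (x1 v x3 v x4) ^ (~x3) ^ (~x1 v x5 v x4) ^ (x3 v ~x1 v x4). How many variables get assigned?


Unit propagation repeatedly assigns the literal in any unit clause, then simplifies.
Assignments in order: x1 = F, x4 = T, x3 = F.
No further unit clauses remain.
Total variables assigned = 3.

3


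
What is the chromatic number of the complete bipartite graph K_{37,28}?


K_{37,28} is bipartite by definition: the two parts are independent sets, with every edge crossing between them.
Color all vertices in one part with color 1 and all vertices in the other part with color 2.
Since the graph has at least one edge, one color does not suffice.
Chromatic number = 2.

2


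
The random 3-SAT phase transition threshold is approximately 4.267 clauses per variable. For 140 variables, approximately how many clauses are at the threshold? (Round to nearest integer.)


The 3-SAT phase transition occurs at approximately 4.267 clauses per variable.
m = 4.267 * 140 = 597.38.
Rounded to nearest integer: 597.

597


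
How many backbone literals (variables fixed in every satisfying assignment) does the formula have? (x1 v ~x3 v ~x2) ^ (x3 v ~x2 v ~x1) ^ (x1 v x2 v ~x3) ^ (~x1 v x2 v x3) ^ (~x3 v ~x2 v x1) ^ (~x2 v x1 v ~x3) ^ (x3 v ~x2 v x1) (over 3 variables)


Find all satisfying assignments: 3 model(s).
Check which variables have the same value in every model.
No variable is fixed across all models.
Backbone size = 0.

0


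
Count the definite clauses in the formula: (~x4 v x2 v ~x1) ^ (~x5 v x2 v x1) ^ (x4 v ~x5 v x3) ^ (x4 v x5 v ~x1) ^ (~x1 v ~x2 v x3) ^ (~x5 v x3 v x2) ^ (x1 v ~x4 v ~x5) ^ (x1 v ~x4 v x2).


A definite clause has exactly one positive literal.
Clause 1: 1 positive -> definite
Clause 2: 2 positive -> not definite
Clause 3: 2 positive -> not definite
Clause 4: 2 positive -> not definite
Clause 5: 1 positive -> definite
Clause 6: 2 positive -> not definite
Clause 7: 1 positive -> definite
Clause 8: 2 positive -> not definite
Definite clause count = 3.

3


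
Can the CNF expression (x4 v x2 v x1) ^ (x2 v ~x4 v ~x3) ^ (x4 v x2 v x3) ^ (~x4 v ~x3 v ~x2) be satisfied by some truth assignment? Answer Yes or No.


Check all 16 possible truth assignments.
Number of satisfying assignments found: 9.
The formula is satisfiable.

Yes


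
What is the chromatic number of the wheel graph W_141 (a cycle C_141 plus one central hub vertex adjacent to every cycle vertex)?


W_141 consists of the cycle C_141 together with a hub vertex adjacent to every cycle vertex.
The cycle C_141 needs 3 colors (odd cycle -> 3).
The hub is adjacent to every cycle vertex, so it must receive a new color distinct from all of them.
Chromatic number = 3 + 1 = 4.

4


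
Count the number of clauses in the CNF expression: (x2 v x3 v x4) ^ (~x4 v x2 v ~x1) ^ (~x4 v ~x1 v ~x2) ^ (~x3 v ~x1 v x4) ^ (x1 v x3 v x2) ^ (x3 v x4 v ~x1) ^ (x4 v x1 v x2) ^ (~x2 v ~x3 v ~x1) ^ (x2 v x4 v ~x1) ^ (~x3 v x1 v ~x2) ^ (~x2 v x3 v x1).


Each group enclosed in parentheses joined by ^ is one clause.
Counting the conjuncts: 11 clauses.

11


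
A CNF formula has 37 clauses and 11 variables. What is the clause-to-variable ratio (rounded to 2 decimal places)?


Clause-to-variable ratio = clauses / variables.
37 / 11 = 3.36.

3.36


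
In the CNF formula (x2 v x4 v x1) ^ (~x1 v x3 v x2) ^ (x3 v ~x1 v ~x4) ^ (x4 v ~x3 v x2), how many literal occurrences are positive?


Scan each clause for unnegated literals.
Clause 1: 3 positive; Clause 2: 2 positive; Clause 3: 1 positive; Clause 4: 2 positive.
Total positive literal occurrences = 8.

8


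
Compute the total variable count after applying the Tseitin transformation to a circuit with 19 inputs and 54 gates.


The Tseitin transformation introduces one auxiliary variable per gate.
Total variables = inputs + gates = 19 + 54 = 73.

73


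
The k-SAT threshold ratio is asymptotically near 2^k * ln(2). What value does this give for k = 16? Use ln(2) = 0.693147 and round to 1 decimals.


Using the asymptotic formula: threshold ~ 2^k * ln(2).
2^16 = 65536.
65536 * 0.693147 = 45426.1.

45426.1


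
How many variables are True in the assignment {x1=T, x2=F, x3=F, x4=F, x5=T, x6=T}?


The weight is the number of variables assigned True.
True variables: x1, x5, x6.
Weight = 3.

3


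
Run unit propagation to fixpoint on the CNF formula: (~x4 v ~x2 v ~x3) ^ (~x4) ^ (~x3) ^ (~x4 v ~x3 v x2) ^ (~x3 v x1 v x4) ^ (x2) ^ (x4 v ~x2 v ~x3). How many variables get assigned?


Unit propagation repeatedly assigns the literal in any unit clause, then simplifies.
Assignments in order: x4 = F, x3 = F, x2 = T.
No further unit clauses remain.
Total variables assigned = 3.

3


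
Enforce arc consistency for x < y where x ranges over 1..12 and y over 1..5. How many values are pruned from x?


For the constraint x < y, x needs a supporting value in y's domain.
x can be at most 4 (one less than y's maximum).
Valid x values from domain: 4 out of 12.
Pruned = 12 - 4 = 8.

8


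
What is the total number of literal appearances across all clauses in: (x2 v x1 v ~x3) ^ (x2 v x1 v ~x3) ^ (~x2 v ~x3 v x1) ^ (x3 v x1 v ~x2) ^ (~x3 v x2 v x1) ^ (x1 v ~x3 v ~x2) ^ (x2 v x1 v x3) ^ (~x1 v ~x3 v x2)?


Clause lengths: 3, 3, 3, 3, 3, 3, 3, 3.
Sum = 3 + 3 + 3 + 3 + 3 + 3 + 3 + 3 = 24.

24


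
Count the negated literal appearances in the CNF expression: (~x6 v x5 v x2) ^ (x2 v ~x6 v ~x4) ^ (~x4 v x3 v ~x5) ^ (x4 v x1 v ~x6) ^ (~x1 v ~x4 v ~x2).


Scan each clause for negated literals.
Clause 1: 1 negative; Clause 2: 2 negative; Clause 3: 2 negative; Clause 4: 1 negative; Clause 5: 3 negative.
Total negative literal occurrences = 9.

9


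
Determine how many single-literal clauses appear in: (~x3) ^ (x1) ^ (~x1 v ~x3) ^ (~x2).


A unit clause contains exactly one literal.
Unit clauses found: (~x3), (x1), (~x2).
Count = 3.

3


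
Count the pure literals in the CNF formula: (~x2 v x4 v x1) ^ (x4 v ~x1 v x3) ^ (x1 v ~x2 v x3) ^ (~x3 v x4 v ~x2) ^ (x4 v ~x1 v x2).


A pure literal appears in only one polarity across all clauses.
Pure literals: x4 (positive only).
Count = 1.

1


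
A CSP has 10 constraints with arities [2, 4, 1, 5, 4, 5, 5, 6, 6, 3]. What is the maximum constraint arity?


The arities are: 2, 4, 1, 5, 4, 5, 5, 6, 6, 3.
Scan for the maximum value.
Maximum arity = 6.

6


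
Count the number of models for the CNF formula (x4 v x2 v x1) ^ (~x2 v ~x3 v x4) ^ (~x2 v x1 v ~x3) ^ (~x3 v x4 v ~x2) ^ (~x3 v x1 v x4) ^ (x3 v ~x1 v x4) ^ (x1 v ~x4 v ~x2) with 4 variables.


Enumerate all 16 truth assignments over 4 variables.
Test each against every clause.
Satisfying assignments found: 8.

8


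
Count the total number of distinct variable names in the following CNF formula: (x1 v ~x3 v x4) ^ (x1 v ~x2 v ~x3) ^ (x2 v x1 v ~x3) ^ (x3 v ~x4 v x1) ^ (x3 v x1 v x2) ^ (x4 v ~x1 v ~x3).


Identify each distinct variable in the formula.
Variables found: x1, x2, x3, x4.
Total distinct variables = 4.

4


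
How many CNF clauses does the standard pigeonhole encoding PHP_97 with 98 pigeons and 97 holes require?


The PHP encoding has two parts:
1) At-least-one-hole clauses: 98 (one per pigeon, each with 97 literals).
2) At-most-one-pigeon-per-hole clauses: 97 holes * C(98,2) = 97 * 4753 = 461041.
Total clauses = 98 + 461041 = 461139.

461139


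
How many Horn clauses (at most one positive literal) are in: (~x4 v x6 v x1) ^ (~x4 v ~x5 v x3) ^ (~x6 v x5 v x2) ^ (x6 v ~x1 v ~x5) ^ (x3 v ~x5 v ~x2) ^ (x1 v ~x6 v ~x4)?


A Horn clause has at most one positive literal.
Clause 1: 2 positive lit(s) -> not Horn
Clause 2: 1 positive lit(s) -> Horn
Clause 3: 2 positive lit(s) -> not Horn
Clause 4: 1 positive lit(s) -> Horn
Clause 5: 1 positive lit(s) -> Horn
Clause 6: 1 positive lit(s) -> Horn
Total Horn clauses = 4.

4


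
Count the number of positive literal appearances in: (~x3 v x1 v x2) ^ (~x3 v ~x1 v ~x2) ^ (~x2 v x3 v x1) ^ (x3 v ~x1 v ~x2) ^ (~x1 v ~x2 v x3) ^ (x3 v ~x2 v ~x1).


Scan each clause for unnegated literals.
Clause 1: 2 positive; Clause 2: 0 positive; Clause 3: 2 positive; Clause 4: 1 positive; Clause 5: 1 positive; Clause 6: 1 positive.
Total positive literal occurrences = 7.

7


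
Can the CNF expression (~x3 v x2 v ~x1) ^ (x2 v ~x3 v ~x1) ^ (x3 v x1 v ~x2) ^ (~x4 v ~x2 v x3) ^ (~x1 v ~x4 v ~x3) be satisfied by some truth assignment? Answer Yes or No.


Check all 16 possible truth assignments.
Number of satisfying assignments found: 10.
The formula is satisfiable.

Yes


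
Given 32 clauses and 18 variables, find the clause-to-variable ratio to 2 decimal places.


Clause-to-variable ratio = clauses / variables.
32 / 18 = 1.78.

1.78


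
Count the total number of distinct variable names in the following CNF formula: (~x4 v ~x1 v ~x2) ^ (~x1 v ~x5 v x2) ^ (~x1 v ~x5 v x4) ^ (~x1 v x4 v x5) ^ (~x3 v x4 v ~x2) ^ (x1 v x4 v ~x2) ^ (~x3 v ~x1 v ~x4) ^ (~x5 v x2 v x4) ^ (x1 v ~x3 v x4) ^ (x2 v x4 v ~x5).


Identify each distinct variable in the formula.
Variables found: x1, x2, x3, x4, x5.
Total distinct variables = 5.

5


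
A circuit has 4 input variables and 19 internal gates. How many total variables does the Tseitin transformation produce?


The Tseitin transformation introduces one auxiliary variable per gate.
Total variables = inputs + gates = 4 + 19 = 23.

23


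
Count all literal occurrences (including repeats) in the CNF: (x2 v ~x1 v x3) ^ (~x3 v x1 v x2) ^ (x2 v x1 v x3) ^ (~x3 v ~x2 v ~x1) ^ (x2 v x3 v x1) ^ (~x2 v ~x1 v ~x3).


Clause lengths: 3, 3, 3, 3, 3, 3.
Sum = 3 + 3 + 3 + 3 + 3 + 3 = 18.

18


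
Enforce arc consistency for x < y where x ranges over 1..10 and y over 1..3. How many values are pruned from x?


For the constraint x < y, x needs a supporting value in y's domain.
x can be at most 2 (one less than y's maximum).
Valid x values from domain: 2 out of 10.
Pruned = 10 - 2 = 8.

8


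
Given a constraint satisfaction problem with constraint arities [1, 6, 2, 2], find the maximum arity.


The arities are: 1, 6, 2, 2.
Scan for the maximum value.
Maximum arity = 6.

6


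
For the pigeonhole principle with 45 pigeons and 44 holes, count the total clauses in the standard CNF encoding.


The PHP encoding has two parts:
1) At-least-one-hole clauses: 45 (one per pigeon, each with 44 literals).
2) At-most-one-pigeon-per-hole clauses: 44 holes * C(45,2) = 44 * 990 = 43560.
Total clauses = 45 + 43560 = 43605.

43605


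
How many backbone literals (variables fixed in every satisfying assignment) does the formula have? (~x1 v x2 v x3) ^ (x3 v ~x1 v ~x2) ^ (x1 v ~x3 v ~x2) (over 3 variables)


Find all satisfying assignments: 5 model(s).
Check which variables have the same value in every model.
No variable is fixed across all models.
Backbone size = 0.

0


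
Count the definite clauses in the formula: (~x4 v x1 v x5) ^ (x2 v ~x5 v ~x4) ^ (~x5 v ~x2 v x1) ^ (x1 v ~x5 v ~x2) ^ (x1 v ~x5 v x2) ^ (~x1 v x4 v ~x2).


A definite clause has exactly one positive literal.
Clause 1: 2 positive -> not definite
Clause 2: 1 positive -> definite
Clause 3: 1 positive -> definite
Clause 4: 1 positive -> definite
Clause 5: 2 positive -> not definite
Clause 6: 1 positive -> definite
Definite clause count = 4.

4


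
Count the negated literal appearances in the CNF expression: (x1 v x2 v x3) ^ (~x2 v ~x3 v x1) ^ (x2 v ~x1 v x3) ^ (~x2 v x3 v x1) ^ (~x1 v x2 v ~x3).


Scan each clause for negated literals.
Clause 1: 0 negative; Clause 2: 2 negative; Clause 3: 1 negative; Clause 4: 1 negative; Clause 5: 2 negative.
Total negative literal occurrences = 6.

6


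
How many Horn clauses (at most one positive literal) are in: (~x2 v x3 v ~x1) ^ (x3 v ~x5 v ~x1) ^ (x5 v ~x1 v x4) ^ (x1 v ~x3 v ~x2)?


A Horn clause has at most one positive literal.
Clause 1: 1 positive lit(s) -> Horn
Clause 2: 1 positive lit(s) -> Horn
Clause 3: 2 positive lit(s) -> not Horn
Clause 4: 1 positive lit(s) -> Horn
Total Horn clauses = 3.

3


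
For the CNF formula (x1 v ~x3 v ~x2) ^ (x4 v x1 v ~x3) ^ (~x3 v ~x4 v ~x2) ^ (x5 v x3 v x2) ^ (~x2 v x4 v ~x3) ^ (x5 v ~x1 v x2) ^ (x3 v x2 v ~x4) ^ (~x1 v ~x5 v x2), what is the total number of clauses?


Each group enclosed in parentheses joined by ^ is one clause.
Counting the conjuncts: 8 clauses.

8


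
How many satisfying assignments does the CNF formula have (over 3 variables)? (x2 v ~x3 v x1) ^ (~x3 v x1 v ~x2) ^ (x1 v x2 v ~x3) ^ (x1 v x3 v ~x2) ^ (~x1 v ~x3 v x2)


Enumerate all 8 truth assignments over 3 variables.
Test each against every clause.
Satisfying assignments found: 4.

4


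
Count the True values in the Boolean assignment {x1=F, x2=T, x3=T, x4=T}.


The weight is the number of variables assigned True.
True variables: x2, x3, x4.
Weight = 3.

3


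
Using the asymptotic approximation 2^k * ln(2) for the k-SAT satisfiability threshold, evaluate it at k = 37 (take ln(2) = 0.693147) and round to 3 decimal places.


Using the asymptotic formula: threshold ~ 2^k * ln(2).
2^37 = 137438953472.
137438953472 * 0.693147 = 95265398282.256.

95265398282.256


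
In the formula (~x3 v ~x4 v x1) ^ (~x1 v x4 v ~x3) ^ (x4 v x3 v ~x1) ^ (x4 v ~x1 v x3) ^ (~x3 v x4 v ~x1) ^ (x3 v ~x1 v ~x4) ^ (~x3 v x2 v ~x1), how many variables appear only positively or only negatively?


A pure literal appears in only one polarity across all clauses.
Pure literals: x2 (positive only).
Count = 1.

1


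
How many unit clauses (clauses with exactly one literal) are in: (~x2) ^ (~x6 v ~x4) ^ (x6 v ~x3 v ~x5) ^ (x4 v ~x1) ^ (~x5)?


A unit clause contains exactly one literal.
Unit clauses found: (~x2), (~x5).
Count = 2.

2


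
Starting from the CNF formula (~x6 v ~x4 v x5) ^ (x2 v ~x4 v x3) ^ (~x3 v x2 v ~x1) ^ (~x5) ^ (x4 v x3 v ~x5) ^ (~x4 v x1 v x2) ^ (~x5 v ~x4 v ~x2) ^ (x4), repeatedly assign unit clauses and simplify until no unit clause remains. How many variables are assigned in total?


Unit propagation repeatedly assigns the literal in any unit clause, then simplifies.
Assignments in order: x5 = F, x4 = T, x6 = F.
No further unit clauses remain.
Total variables assigned = 3.

3


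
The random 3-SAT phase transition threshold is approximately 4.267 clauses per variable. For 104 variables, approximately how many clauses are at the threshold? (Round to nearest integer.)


The 3-SAT phase transition occurs at approximately 4.267 clauses per variable.
m = 4.267 * 104 = 443.768.
Rounded to nearest integer: 444.

444


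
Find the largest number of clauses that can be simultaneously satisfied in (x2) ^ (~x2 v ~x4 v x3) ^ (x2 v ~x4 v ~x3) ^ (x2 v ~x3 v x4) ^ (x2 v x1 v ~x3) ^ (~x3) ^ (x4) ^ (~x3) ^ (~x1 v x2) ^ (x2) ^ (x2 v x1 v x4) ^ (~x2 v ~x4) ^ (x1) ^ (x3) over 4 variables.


Enumerate all 16 truth assignments.
For each, count how many of the 14 clauses are satisfied.
The formula is not fully satisfiable, so the maximum is below 14.
Maximum simultaneously satisfiable clauses = 12.

12


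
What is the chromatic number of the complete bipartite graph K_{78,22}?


K_{78,22} is bipartite by definition: the two parts are independent sets, with every edge crossing between them.
Color all vertices in one part with color 1 and all vertices in the other part with color 2.
Since the graph has at least one edge, one color does not suffice.
Chromatic number = 2.

2


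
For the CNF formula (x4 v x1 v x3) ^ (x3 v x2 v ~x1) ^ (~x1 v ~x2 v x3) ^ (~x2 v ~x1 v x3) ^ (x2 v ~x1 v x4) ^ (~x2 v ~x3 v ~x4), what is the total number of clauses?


Each group enclosed in parentheses joined by ^ is one clause.
Counting the conjuncts: 6 clauses.

6


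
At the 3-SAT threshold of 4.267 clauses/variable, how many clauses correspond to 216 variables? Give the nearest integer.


The 3-SAT phase transition occurs at approximately 4.267 clauses per variable.
m = 4.267 * 216 = 921.672.
Rounded to nearest integer: 922.

922


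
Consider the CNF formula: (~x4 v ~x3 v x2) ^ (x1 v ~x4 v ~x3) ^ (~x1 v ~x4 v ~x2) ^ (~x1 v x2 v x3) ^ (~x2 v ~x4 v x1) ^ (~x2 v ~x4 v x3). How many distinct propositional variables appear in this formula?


Identify each distinct variable in the formula.
Variables found: x1, x2, x3, x4.
Total distinct variables = 4.

4


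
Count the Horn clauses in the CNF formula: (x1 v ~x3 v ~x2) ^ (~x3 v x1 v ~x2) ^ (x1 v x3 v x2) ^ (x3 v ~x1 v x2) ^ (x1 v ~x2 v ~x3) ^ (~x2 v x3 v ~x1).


A Horn clause has at most one positive literal.
Clause 1: 1 positive lit(s) -> Horn
Clause 2: 1 positive lit(s) -> Horn
Clause 3: 3 positive lit(s) -> not Horn
Clause 4: 2 positive lit(s) -> not Horn
Clause 5: 1 positive lit(s) -> Horn
Clause 6: 1 positive lit(s) -> Horn
Total Horn clauses = 4.

4


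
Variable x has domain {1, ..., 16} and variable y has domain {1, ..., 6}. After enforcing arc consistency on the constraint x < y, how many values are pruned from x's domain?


For the constraint x < y, x needs a supporting value in y's domain.
x can be at most 5 (one less than y's maximum).
Valid x values from domain: 5 out of 16.
Pruned = 16 - 5 = 11.

11


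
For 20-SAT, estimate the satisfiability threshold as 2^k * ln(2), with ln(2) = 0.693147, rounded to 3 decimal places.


Using the asymptotic formula: threshold ~ 2^k * ln(2).
2^20 = 1048576.
1048576 * 0.693147 = 726817.309.

726817.309


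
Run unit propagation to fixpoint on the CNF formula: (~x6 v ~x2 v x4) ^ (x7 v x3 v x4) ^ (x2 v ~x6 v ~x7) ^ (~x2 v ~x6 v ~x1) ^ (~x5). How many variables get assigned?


Unit propagation repeatedly assigns the literal in any unit clause, then simplifies.
Assignments in order: x5 = F.
No further unit clauses remain.
Total variables assigned = 1.

1


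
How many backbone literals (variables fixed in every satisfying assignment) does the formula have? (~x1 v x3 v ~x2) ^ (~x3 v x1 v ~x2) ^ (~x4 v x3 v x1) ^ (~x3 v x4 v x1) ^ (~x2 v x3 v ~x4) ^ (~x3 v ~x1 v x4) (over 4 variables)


Find all satisfying assignments: 7 model(s).
Check which variables have the same value in every model.
No variable is fixed across all models.
Backbone size = 0.

0


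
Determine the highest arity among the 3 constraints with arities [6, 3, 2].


The arities are: 6, 3, 2.
Scan for the maximum value.
Maximum arity = 6.

6


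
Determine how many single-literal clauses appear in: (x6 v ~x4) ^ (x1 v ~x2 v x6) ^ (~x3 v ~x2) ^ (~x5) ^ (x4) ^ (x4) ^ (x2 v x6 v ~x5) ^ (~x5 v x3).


A unit clause contains exactly one literal.
Unit clauses found: (~x5), (x4), (x4).
Count = 3.

3


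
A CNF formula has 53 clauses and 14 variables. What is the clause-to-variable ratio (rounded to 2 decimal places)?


Clause-to-variable ratio = clauses / variables.
53 / 14 = 3.79.

3.79


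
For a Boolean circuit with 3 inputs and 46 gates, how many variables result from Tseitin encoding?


The Tseitin transformation introduces one auxiliary variable per gate.
Total variables = inputs + gates = 3 + 46 = 49.

49


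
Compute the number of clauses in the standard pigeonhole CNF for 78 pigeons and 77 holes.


The PHP encoding has two parts:
1) At-least-one-hole clauses: 78 (one per pigeon, each with 77 literals).
2) At-most-one-pigeon-per-hole clauses: 77 holes * C(78,2) = 77 * 3003 = 231231.
Total clauses = 78 + 231231 = 231309.

231309


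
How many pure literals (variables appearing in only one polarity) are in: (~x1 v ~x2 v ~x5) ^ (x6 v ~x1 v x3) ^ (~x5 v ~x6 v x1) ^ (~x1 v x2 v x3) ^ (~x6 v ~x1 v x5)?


A pure literal appears in only one polarity across all clauses.
Pure literals: x3 (positive only).
Count = 1.

1


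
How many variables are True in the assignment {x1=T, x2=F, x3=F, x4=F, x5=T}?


The weight is the number of variables assigned True.
True variables: x1, x5.
Weight = 2.

2


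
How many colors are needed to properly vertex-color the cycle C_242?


A cycle on an even number of vertices is bipartite: alternate two colors around the cycle.
Since 242 is even, two colors suffice, and at least two are needed because the graph has edges.
Chromatic number = 2.

2


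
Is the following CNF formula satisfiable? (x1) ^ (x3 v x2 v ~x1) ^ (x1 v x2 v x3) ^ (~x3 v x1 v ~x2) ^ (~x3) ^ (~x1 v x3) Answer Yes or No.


Check all 8 possible truth assignments.
Number of satisfying assignments found: 0.
The formula is unsatisfiable.

No


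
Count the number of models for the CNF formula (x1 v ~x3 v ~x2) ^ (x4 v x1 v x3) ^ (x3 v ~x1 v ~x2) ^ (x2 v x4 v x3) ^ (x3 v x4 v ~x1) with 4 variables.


Enumerate all 16 truth assignments over 4 variables.
Test each against every clause.
Satisfying assignments found: 9.

9


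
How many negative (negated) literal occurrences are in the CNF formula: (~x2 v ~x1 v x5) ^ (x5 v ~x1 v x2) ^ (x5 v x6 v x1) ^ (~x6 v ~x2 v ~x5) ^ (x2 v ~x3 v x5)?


Scan each clause for negated literals.
Clause 1: 2 negative; Clause 2: 1 negative; Clause 3: 0 negative; Clause 4: 3 negative; Clause 5: 1 negative.
Total negative literal occurrences = 7.

7


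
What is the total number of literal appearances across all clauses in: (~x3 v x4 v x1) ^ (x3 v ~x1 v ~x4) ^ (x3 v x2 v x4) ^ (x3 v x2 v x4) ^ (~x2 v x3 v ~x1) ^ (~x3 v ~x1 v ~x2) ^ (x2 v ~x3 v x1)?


Clause lengths: 3, 3, 3, 3, 3, 3, 3.
Sum = 3 + 3 + 3 + 3 + 3 + 3 + 3 = 21.

21


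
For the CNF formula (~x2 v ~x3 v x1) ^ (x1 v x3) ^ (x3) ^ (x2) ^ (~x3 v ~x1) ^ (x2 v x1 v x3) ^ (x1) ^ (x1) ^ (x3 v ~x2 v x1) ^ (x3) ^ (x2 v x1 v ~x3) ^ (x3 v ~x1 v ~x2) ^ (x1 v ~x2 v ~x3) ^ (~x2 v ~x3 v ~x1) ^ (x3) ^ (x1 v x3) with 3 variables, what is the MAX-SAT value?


Enumerate all 8 truth assignments.
For each, count how many of the 16 clauses are satisfied.
The formula is not fully satisfiable, so the maximum is below 16.
Maximum simultaneously satisfiable clauses = 14.

14


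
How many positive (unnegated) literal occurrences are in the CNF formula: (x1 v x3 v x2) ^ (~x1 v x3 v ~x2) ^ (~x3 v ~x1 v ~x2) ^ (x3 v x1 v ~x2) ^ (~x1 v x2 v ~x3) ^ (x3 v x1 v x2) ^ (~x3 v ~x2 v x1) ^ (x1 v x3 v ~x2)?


Scan each clause for unnegated literals.
Clause 1: 3 positive; Clause 2: 1 positive; Clause 3: 0 positive; Clause 4: 2 positive; Clause 5: 1 positive; Clause 6: 3 positive; Clause 7: 1 positive; Clause 8: 2 positive.
Total positive literal occurrences = 13.

13


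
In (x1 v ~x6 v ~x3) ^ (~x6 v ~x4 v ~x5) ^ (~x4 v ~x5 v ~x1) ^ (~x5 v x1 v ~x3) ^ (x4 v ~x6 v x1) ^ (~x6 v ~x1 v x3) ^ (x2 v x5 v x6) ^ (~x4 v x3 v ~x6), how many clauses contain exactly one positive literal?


A definite clause has exactly one positive literal.
Clause 1: 1 positive -> definite
Clause 2: 0 positive -> not definite
Clause 3: 0 positive -> not definite
Clause 4: 1 positive -> definite
Clause 5: 2 positive -> not definite
Clause 6: 1 positive -> definite
Clause 7: 3 positive -> not definite
Clause 8: 1 positive -> definite
Definite clause count = 4.

4


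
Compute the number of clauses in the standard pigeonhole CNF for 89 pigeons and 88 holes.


The PHP encoding has two parts:
1) At-least-one-hole clauses: 89 (one per pigeon, each with 88 literals).
2) At-most-one-pigeon-per-hole clauses: 88 holes * C(89,2) = 88 * 3916 = 344608.
Total clauses = 89 + 344608 = 344697.

344697


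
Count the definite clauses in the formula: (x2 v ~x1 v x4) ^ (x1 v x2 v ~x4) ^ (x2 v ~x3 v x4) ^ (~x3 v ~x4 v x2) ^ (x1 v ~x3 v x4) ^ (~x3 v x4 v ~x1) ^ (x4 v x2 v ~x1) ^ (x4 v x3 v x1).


A definite clause has exactly one positive literal.
Clause 1: 2 positive -> not definite
Clause 2: 2 positive -> not definite
Clause 3: 2 positive -> not definite
Clause 4: 1 positive -> definite
Clause 5: 2 positive -> not definite
Clause 6: 1 positive -> definite
Clause 7: 2 positive -> not definite
Clause 8: 3 positive -> not definite
Definite clause count = 2.

2


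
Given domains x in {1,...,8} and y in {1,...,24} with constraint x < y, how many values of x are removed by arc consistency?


For the constraint x < y, x needs a supporting value in y's domain.
x can be at most 23 (one less than y's maximum).
Valid x values from domain: 8 out of 8.
Pruned = 8 - 8 = 0.

0


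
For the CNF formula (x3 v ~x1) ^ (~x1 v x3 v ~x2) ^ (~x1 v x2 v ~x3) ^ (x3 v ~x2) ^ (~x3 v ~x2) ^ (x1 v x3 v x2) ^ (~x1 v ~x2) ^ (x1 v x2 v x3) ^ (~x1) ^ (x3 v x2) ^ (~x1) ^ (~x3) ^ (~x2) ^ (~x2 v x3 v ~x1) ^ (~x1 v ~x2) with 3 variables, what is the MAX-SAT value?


Enumerate all 8 truth assignments.
For each, count how many of the 15 clauses are satisfied.
The formula is not fully satisfiable, so the maximum is below 15.
Maximum simultaneously satisfiable clauses = 14.

14


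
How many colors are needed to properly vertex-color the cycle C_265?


An odd cycle cannot be 2-colored: alternating two colors around the cycle returns to the start with a conflict.
Since 265 is odd, three colors are required (and three suffice).
Chromatic number = 3.

3


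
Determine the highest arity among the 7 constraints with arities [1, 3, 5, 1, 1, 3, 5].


The arities are: 1, 3, 5, 1, 1, 3, 5.
Scan for the maximum value.
Maximum arity = 5.

5


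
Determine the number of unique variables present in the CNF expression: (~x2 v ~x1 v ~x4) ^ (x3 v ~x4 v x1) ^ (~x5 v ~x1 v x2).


Identify each distinct variable in the formula.
Variables found: x1, x2, x3, x4, x5.
Total distinct variables = 5.

5


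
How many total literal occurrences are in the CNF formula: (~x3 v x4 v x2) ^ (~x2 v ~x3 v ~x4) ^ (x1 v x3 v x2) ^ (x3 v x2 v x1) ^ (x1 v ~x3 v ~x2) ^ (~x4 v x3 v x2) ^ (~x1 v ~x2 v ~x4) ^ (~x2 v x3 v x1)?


Clause lengths: 3, 3, 3, 3, 3, 3, 3, 3.
Sum = 3 + 3 + 3 + 3 + 3 + 3 + 3 + 3 = 24.

24


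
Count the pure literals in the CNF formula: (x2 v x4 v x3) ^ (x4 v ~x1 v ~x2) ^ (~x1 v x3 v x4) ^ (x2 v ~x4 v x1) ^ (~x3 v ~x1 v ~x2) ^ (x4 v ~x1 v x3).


A pure literal appears in only one polarity across all clauses.
No pure literals found.
Count = 0.

0


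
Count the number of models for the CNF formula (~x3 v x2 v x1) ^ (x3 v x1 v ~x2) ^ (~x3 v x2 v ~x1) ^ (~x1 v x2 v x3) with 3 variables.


Enumerate all 8 truth assignments over 3 variables.
Test each against every clause.
Satisfying assignments found: 4.

4


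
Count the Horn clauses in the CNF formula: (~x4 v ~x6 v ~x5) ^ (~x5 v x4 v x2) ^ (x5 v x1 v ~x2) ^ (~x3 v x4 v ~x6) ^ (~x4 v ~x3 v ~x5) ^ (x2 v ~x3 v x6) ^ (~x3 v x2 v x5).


A Horn clause has at most one positive literal.
Clause 1: 0 positive lit(s) -> Horn
Clause 2: 2 positive lit(s) -> not Horn
Clause 3: 2 positive lit(s) -> not Horn
Clause 4: 1 positive lit(s) -> Horn
Clause 5: 0 positive lit(s) -> Horn
Clause 6: 2 positive lit(s) -> not Horn
Clause 7: 2 positive lit(s) -> not Horn
Total Horn clauses = 3.

3


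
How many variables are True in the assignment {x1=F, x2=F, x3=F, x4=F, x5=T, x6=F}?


The weight is the number of variables assigned True.
True variables: x5.
Weight = 1.

1


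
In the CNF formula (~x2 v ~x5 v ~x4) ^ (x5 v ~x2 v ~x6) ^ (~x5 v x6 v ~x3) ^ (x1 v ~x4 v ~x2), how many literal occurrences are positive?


Scan each clause for unnegated literals.
Clause 1: 0 positive; Clause 2: 1 positive; Clause 3: 1 positive; Clause 4: 1 positive.
Total positive literal occurrences = 3.

3


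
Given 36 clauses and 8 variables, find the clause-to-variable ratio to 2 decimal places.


Clause-to-variable ratio = clauses / variables.
36 / 8 = 4.5.

4.5


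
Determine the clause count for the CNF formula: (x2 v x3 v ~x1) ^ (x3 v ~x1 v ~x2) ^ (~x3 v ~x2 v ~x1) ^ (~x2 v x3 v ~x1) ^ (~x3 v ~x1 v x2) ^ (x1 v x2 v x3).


Each group enclosed in parentheses joined by ^ is one clause.
Counting the conjuncts: 6 clauses.

6


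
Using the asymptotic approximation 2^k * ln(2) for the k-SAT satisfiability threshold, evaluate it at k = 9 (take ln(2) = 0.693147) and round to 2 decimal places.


Using the asymptotic formula: threshold ~ 2^k * ln(2).
2^9 = 512.
512 * 0.693147 = 354.89.

354.89


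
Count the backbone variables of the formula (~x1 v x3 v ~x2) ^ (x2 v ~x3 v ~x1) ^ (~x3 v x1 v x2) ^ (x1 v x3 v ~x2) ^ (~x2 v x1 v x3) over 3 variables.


Find all satisfying assignments: 4 model(s).
Check which variables have the same value in every model.
No variable is fixed across all models.
Backbone size = 0.

0


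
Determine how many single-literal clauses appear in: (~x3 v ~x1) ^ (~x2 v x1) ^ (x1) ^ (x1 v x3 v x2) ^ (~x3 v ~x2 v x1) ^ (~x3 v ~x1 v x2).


A unit clause contains exactly one literal.
Unit clauses found: (x1).
Count = 1.

1


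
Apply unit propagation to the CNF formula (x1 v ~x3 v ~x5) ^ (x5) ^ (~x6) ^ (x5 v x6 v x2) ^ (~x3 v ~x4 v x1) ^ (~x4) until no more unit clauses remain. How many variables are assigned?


Unit propagation repeatedly assigns the literal in any unit clause, then simplifies.
Assignments in order: x5 = T, x6 = F, x4 = F.
No further unit clauses remain.
Total variables assigned = 3.

3


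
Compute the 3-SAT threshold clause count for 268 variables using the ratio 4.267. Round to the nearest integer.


The 3-SAT phase transition occurs at approximately 4.267 clauses per variable.
m = 4.267 * 268 = 1143.556.
Rounded to nearest integer: 1144.

1144


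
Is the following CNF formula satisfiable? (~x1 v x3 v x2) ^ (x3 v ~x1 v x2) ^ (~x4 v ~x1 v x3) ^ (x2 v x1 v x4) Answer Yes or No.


Check all 16 possible truth assignments.
Number of satisfying assignments found: 11.
The formula is satisfiable.

Yes


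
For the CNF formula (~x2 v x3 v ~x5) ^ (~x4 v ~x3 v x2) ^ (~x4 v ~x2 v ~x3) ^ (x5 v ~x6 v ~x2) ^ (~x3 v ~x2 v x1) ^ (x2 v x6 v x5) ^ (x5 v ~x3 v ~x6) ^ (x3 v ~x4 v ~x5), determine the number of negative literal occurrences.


Scan each clause for negated literals.
Clause 1: 2 negative; Clause 2: 2 negative; Clause 3: 3 negative; Clause 4: 2 negative; Clause 5: 2 negative; Clause 6: 0 negative; Clause 7: 2 negative; Clause 8: 2 negative.
Total negative literal occurrences = 15.

15


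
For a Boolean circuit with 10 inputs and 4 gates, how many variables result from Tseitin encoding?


The Tseitin transformation introduces one auxiliary variable per gate.
Total variables = inputs + gates = 10 + 4 = 14.

14


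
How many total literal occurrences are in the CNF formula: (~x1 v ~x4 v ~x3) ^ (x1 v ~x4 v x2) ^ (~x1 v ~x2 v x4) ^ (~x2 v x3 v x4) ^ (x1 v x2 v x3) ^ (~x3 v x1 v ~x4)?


Clause lengths: 3, 3, 3, 3, 3, 3.
Sum = 3 + 3 + 3 + 3 + 3 + 3 = 18.

18


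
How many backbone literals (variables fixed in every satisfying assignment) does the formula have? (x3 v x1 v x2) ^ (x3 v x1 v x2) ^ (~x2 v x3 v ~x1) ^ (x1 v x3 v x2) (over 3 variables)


Find all satisfying assignments: 6 model(s).
Check which variables have the same value in every model.
No variable is fixed across all models.
Backbone size = 0.

0


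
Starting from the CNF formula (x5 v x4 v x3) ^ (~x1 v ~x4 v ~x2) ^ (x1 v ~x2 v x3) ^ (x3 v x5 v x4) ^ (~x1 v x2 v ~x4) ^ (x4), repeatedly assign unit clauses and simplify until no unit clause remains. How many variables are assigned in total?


Unit propagation repeatedly assigns the literal in any unit clause, then simplifies.
Assignments in order: x4 = T.
No further unit clauses remain.
Total variables assigned = 1.

1


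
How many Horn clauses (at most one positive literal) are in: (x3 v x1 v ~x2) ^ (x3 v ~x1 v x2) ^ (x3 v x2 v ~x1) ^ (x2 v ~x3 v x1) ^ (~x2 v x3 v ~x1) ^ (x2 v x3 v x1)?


A Horn clause has at most one positive literal.
Clause 1: 2 positive lit(s) -> not Horn
Clause 2: 2 positive lit(s) -> not Horn
Clause 3: 2 positive lit(s) -> not Horn
Clause 4: 2 positive lit(s) -> not Horn
Clause 5: 1 positive lit(s) -> Horn
Clause 6: 3 positive lit(s) -> not Horn
Total Horn clauses = 1.

1


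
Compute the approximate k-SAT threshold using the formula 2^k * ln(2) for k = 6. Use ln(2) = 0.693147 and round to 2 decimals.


Using the asymptotic formula: threshold ~ 2^k * ln(2).
2^6 = 64.
64 * 0.693147 = 44.36.

44.36


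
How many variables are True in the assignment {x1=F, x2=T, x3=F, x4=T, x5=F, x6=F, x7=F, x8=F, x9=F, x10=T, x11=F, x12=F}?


The weight is the number of variables assigned True.
True variables: x2, x4, x10.
Weight = 3.

3


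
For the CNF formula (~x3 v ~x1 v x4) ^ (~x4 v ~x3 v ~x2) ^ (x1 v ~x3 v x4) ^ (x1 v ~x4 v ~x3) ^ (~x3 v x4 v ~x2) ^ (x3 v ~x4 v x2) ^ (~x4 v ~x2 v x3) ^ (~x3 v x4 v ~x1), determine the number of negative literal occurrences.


Scan each clause for negated literals.
Clause 1: 2 negative; Clause 2: 3 negative; Clause 3: 1 negative; Clause 4: 2 negative; Clause 5: 2 negative; Clause 6: 1 negative; Clause 7: 2 negative; Clause 8: 2 negative.
Total negative literal occurrences = 15.

15


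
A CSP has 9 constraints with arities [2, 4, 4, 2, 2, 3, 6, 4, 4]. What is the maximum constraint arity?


The arities are: 2, 4, 4, 2, 2, 3, 6, 4, 4.
Scan for the maximum value.
Maximum arity = 6.

6


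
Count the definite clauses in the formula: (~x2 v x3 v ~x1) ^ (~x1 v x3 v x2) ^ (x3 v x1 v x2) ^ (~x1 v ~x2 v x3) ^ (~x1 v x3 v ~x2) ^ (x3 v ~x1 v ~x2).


A definite clause has exactly one positive literal.
Clause 1: 1 positive -> definite
Clause 2: 2 positive -> not definite
Clause 3: 3 positive -> not definite
Clause 4: 1 positive -> definite
Clause 5: 1 positive -> definite
Clause 6: 1 positive -> definite
Definite clause count = 4.

4


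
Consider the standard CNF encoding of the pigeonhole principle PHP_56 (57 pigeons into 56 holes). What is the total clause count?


The PHP encoding has two parts:
1) At-least-one-hole clauses: 57 (one per pigeon, each with 56 literals).
2) At-most-one-pigeon-per-hole clauses: 56 holes * C(57,2) = 56 * 1596 = 89376.
Total clauses = 57 + 89376 = 89433.

89433


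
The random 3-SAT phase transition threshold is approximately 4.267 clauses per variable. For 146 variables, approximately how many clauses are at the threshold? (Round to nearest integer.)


The 3-SAT phase transition occurs at approximately 4.267 clauses per variable.
m = 4.267 * 146 = 622.982.
Rounded to nearest integer: 623.

623


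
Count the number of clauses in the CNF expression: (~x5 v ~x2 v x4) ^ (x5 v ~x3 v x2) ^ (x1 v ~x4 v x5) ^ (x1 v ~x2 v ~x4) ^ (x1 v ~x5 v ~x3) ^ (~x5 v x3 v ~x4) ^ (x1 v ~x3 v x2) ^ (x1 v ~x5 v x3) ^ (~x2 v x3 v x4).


Each group enclosed in parentheses joined by ^ is one clause.
Counting the conjuncts: 9 clauses.

9


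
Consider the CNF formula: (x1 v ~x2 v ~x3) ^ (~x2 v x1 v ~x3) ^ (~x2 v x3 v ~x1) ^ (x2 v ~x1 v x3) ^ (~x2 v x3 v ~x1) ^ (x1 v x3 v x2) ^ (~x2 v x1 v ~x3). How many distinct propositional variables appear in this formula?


Identify each distinct variable in the formula.
Variables found: x1, x2, x3.
Total distinct variables = 3.

3


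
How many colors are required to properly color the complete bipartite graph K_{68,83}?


K_{68,83} is bipartite by definition: the two parts are independent sets, with every edge crossing between them.
Color all vertices in one part with color 1 and all vertices in the other part with color 2.
Since the graph has at least one edge, one color does not suffice.
Chromatic number = 2.

2


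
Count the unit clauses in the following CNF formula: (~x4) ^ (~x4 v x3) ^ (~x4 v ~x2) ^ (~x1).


A unit clause contains exactly one literal.
Unit clauses found: (~x4), (~x1).
Count = 2.

2


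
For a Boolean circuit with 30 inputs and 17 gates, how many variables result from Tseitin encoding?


The Tseitin transformation introduces one auxiliary variable per gate.
Total variables = inputs + gates = 30 + 17 = 47.

47


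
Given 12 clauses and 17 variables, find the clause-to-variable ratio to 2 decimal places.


Clause-to-variable ratio = clauses / variables.
12 / 17 = 0.71.

0.71


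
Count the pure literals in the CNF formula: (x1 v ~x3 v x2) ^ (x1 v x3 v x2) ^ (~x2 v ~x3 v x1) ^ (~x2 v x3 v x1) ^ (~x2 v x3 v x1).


A pure literal appears in only one polarity across all clauses.
Pure literals: x1 (positive only).
Count = 1.

1


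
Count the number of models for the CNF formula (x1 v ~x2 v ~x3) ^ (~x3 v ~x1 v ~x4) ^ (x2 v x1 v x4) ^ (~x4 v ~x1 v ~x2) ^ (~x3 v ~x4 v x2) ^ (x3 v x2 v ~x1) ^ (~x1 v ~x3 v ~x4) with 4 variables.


Enumerate all 16 truth assignments over 4 variables.
Test each against every clause.
Satisfying assignments found: 6.

6


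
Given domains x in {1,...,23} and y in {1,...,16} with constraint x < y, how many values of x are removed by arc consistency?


For the constraint x < y, x needs a supporting value in y's domain.
x can be at most 15 (one less than y's maximum).
Valid x values from domain: 15 out of 23.
Pruned = 23 - 15 = 8.

8


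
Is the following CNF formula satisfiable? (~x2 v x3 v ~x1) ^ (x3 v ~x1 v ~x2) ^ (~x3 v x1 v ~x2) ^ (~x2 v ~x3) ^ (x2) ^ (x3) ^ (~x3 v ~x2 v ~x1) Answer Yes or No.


Check all 8 possible truth assignments.
Number of satisfying assignments found: 0.
The formula is unsatisfiable.

No


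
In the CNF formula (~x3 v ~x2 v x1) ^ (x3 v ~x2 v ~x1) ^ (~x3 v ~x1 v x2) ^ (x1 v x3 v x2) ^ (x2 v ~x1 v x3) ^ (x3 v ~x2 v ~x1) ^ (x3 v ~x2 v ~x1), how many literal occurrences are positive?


Scan each clause for unnegated literals.
Clause 1: 1 positive; Clause 2: 1 positive; Clause 3: 1 positive; Clause 4: 3 positive; Clause 5: 2 positive; Clause 6: 1 positive; Clause 7: 1 positive.
Total positive literal occurrences = 10.

10


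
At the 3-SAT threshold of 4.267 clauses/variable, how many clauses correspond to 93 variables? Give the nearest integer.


The 3-SAT phase transition occurs at approximately 4.267 clauses per variable.
m = 4.267 * 93 = 396.831.
Rounded to nearest integer: 397.

397


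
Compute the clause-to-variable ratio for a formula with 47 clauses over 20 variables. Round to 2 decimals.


Clause-to-variable ratio = clauses / variables.
47 / 20 = 2.35.

2.35


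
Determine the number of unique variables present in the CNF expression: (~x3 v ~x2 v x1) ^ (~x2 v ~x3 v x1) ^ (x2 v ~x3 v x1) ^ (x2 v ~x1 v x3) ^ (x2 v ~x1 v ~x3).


Identify each distinct variable in the formula.
Variables found: x1, x2, x3.
Total distinct variables = 3.

3


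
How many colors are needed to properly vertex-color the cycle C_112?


A cycle on an even number of vertices is bipartite: alternate two colors around the cycle.
Since 112 is even, two colors suffice, and at least two are needed because the graph has edges.
Chromatic number = 2.

2


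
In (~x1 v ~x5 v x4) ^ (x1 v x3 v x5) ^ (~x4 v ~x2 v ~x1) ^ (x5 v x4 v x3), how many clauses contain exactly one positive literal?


A definite clause has exactly one positive literal.
Clause 1: 1 positive -> definite
Clause 2: 3 positive -> not definite
Clause 3: 0 positive -> not definite
Clause 4: 3 positive -> not definite
Definite clause count = 1.

1


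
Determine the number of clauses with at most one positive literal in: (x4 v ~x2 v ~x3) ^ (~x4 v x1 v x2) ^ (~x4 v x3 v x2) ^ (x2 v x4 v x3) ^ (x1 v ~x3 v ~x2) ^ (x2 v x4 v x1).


A Horn clause has at most one positive literal.
Clause 1: 1 positive lit(s) -> Horn
Clause 2: 2 positive lit(s) -> not Horn
Clause 3: 2 positive lit(s) -> not Horn
Clause 4: 3 positive lit(s) -> not Horn
Clause 5: 1 positive lit(s) -> Horn
Clause 6: 3 positive lit(s) -> not Horn
Total Horn clauses = 2.

2


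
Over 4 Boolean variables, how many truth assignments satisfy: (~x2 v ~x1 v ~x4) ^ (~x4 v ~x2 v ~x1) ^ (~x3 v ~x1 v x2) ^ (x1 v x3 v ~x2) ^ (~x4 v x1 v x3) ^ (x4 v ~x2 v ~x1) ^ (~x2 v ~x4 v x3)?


Enumerate all 16 truth assignments over 4 variables.
Test each against every clause.
Satisfying assignments found: 7.

7


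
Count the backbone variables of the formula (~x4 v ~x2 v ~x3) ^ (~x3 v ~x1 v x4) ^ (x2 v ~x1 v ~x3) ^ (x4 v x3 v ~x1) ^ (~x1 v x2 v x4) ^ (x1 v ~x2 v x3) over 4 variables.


Find all satisfying assignments: 7 model(s).
Check which variables have the same value in every model.
No variable is fixed across all models.
Backbone size = 0.

0


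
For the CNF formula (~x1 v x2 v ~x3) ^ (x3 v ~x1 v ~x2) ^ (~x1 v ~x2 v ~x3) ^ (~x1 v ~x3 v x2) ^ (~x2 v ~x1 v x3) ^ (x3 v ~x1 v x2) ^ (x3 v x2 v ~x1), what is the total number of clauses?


Each group enclosed in parentheses joined by ^ is one clause.
Counting the conjuncts: 7 clauses.

7
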